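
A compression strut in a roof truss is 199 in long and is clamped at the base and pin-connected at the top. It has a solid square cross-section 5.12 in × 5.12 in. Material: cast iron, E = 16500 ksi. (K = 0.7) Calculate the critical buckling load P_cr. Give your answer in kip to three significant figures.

I = a⁴/12 = 5.12⁴/12 = 57.27 in⁴
Effective length L_e = K·L = 0.7 × 199 = 139.3 in
P_cr = π²EI / L_e² = π² × 16500×10³ × 57.27 / 139.3² = 4.806×10^5 lb

P_cr ≈ 481 kip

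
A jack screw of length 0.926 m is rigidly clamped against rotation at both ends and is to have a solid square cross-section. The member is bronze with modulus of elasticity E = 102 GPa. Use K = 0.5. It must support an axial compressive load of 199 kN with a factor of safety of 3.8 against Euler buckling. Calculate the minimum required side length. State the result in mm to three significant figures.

Required P_cr = n·P = 3.8 × 199 = 756.2 kN
L_e = K·L = 0.5 × 0.926 = 0.4630 m
Required I = P_cr·L_e²/(π²E) = 7.562×10^5 × 0.4630² / (π² × 1.02×10^11) = 1.610×10^-7 m⁴
I_req = 1.610×10^5 mm⁴
Solid square: I = a⁴/12  ⇒  a = (12I)^(1/4) = (12×1.610×10^5)^(1/4) = 37.3 mm

a ≈ 37.3 mm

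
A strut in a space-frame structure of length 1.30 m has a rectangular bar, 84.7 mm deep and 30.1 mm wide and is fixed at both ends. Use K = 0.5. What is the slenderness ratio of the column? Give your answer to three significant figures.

λ ≈ 74.8

For a rectangle r_min = b/√12 = 30.1/√12 = 8.689 mm
L_e = K·L = 0.5 × 1.30 m = 0.6500 m = 650.00 mm
λ = L_e / r_min = 650.00 / 8.689 = 74.8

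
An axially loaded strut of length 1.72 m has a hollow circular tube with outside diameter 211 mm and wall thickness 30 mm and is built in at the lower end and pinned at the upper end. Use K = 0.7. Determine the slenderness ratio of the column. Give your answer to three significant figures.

Inner diameter d_i = 211 − 2×30 = 151.0 mm
I = π(d_o⁴ − d_i⁴)/64 = π(211⁴ − 151.0⁴)/64 = 7.178×10^7 mm⁴
A = 1.706×10^4 mm²;  r_min = √(I/A) = √(7.178×10^7/1.706×10^4) = 64.87 mm
L_e = K·L = 0.7 × 1.72 m = 1.204 m = 1204.0 mm
λ = L_e / r_min = 1204.0 / 64.87 = 18.6

λ ≈ 18.6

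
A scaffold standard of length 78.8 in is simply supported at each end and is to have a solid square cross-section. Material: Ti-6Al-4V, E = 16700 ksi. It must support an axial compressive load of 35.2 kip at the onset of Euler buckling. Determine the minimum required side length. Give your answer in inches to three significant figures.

a ≈ 2.00 in

L_e = K·L = 1 × 78.8 = 78.80 in
Required I = P_cr·L_e²/(π²E) = 3.520×10^4 × 78.80² / (π² × 1.67×10^7) = 1.326 in⁴
Solid square: I = a⁴/12  ⇒  a = (12I)^(1/4) = (12×1.326)^(1/4) = 2.00 in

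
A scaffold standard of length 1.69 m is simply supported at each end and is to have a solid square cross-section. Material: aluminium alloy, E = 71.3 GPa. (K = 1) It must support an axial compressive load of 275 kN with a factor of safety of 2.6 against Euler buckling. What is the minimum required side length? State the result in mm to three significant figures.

Required P_cr = n·P = 2.6 × 275 = 715.0 kN
L_e = K·L = 1 × 1.69 = 1.690 m
Required I = P_cr·L_e²/(π²E) = 7.150×10^5 × 1.690² / (π² × 7.13×10^10) = 2.902×10^-6 m⁴
I_req = 2.902×10^6 mm⁴
Solid square: I = a⁴/12  ⇒  a = (12I)^(1/4) = (12×2.902×10^6)^(1/4) = 76.8 mm

a ≈ 76.8 mm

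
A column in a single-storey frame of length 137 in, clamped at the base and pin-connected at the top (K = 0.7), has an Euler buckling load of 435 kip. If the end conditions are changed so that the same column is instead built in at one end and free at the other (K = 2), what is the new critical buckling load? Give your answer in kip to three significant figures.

P_cr ∝ 1/K², so P_cr,new = P_cr,old × (K_old/K_new)² = 435 × (0.7/2)²
= 435 × 0.1225 = 53.3 kip

P_cr ≈ 53.3 kip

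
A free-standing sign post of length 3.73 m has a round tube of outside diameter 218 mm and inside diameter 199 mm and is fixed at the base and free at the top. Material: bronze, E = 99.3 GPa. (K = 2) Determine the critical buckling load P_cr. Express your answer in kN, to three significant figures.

d_o = 218 mm, d_i = 199 mm
I = π(d_o⁴ − d_i⁴)/64 = π(218⁴ − 199.0⁴)/64 = 3.388×10^7 mm⁴
I = 3.388×10^7 mm⁴ = 3.388×10^-5 m⁴
Effective length L_e = K·L = 2 × 3.73 = 7.460 m
P_cr = π²EI / L_e² = π² × 99.3×10⁹ × 3.388×10^-5 / 7.460² = 5.967×10^5 N

P_cr ≈ 597 kN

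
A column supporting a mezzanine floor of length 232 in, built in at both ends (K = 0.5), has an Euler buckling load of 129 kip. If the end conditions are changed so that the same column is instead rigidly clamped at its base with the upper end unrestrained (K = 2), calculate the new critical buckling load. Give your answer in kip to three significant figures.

P_cr ∝ 1/K², so P_cr,new = P_cr,old × (K_old/K_new)² = 129 × (0.5/2)²
= 129 × 0.06250 = 8.06 kip

P_cr ≈ 8.06 kip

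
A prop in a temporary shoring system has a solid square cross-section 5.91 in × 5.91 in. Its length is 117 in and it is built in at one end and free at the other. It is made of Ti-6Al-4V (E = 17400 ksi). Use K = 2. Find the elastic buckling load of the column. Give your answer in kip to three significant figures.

I = a⁴/12 = 5.91⁴/12 = 101.7 in⁴
Effective length L_e = K·L = 2 × 117 = 234.0 in
P_cr = π²EI / L_e² = π² × 17400×10³ × 101.7 / 234.0² = 3.188×10^5 lb

P_cr ≈ 319 kip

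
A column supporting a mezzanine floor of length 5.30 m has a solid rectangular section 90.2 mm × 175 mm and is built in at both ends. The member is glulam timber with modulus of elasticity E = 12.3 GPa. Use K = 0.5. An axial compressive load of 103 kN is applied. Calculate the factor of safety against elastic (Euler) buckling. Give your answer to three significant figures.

Buckling occurs about the weak axis: I_min = h·b³/12 with b = 90.2 mm (the shorter side).
I_min = 175×90.2³/12 = 1.070×10^7 mm⁴
I = 1.070×10^7 mm⁴ = 1.070×10^-5 m⁴
Effective length L_e = K·L = 0.5 × 5.30 = 2.650 m
P_cr = π²EI / L_e² = π² × 12.3×10⁹ × 1.070×10^-5 / 2.650² = 1.850×10^5 N
Factor of safety n = P_cr / P = 185.01 / 103 = 1.80

n ≈ 1.80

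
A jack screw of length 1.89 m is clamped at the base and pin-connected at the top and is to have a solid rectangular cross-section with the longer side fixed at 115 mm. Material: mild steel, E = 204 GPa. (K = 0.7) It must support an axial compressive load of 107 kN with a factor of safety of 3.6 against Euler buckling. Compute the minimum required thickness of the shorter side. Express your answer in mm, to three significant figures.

Required P_cr = n·P = 3.6 × 107 = 385.2 kN
L_e = K·L = 0.7 × 1.89 = 1.323 m
Required I = P_cr·L_e²/(π²E) = 3.852×10^5 × 1.323² / (π² × 2.04×10^11) = 3.349×10^-7 m⁴
I_req = 3.349×10^5 mm⁴
Rectangle, weak axis: I_min = h·b³/12 with h = 115 mm fixed  ⇒  b = (12I/h)^(1/3) = 32.7 mm

b ≈ 32.7 mm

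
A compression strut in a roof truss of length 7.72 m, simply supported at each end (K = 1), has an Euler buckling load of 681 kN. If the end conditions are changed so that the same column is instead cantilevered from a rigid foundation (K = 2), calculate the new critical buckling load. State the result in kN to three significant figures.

P_cr ≈ 170 kN

P_cr ∝ 1/K², so P_cr,new = P_cr,old × (K_old/K_new)² = 681 × (1/2)²
= 681 × 0.2500 = 170 kN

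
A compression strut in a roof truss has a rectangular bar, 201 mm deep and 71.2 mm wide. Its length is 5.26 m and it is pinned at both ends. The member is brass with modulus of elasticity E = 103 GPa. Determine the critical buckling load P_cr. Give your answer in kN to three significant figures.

Buckling occurs about the weak axis: I_min = h·b³/12 with b = 71.2 mm (the shorter side).
I_min = 201×71.2³/12 = 6.046×10^6 mm⁴
I = 6.046×10^6 mm⁴ = 6.046×10^-6 m⁴
Effective length L_e = K·L = 1 × 5.26 = 5.260 m
P_cr = π²EI / L_e² = π² × 103×10⁹ × 6.046×10^-6 / 5.260² = 2.221×10^5 N

P_cr ≈ 222 kN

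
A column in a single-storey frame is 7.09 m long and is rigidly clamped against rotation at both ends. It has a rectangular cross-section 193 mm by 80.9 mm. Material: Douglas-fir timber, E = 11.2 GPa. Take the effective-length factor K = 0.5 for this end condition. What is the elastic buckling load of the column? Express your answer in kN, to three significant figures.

Buckling occurs about the weak axis: I_min = h·b³/12 with b = 80.9 mm (the shorter side).
I_min = 193×80.9³/12 = 8.516×10^6 mm⁴
I = 8.516×10^6 mm⁴ = 8.516×10^-6 m⁴
Effective length L_e = K·L = 0.5 × 7.09 = 3.545 m
P_cr = π²EI / L_e² = π² × 11.2×10⁹ × 8.516×10^-6 / 3.545² = 7.490×10^4 N

P_cr ≈ 74.9 kN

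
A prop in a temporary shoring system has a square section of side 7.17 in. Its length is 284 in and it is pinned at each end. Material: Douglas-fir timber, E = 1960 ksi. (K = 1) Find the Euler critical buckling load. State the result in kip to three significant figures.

P_cr ≈ 52.8 kip

I = a⁴/12 = 7.17⁴/12 = 220.2 in⁴
Effective length L_e = K·L = 1 × 284 = 284.0 in
P_cr = π²EI / L_e² = π² × 1960×10³ × 220.2 / 284.0² = 5.282×10^4 lb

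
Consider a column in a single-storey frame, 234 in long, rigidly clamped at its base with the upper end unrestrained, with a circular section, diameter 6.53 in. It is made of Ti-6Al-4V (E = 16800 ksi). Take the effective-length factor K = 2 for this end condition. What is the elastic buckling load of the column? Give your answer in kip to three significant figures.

I = πd⁴/64 = π×6.53⁴/64 = 89.25 in⁴
Effective length L_e = K·L = 2 × 234 = 468.0 in
P_cr = π²EI / L_e² = π² × 16800×10³ × 89.25 / 468.0² = 6.757×10^4 lb

P_cr ≈ 67.6 kip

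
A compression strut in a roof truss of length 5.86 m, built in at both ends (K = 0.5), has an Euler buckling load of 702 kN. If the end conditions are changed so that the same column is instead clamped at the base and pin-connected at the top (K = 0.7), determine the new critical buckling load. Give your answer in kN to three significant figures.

P_cr ∝ 1/K², so P_cr,new = P_cr,old × (K_old/K_new)² = 702 × (0.5/0.7)²
= 702 × 0.5102 = 358 kN

P_cr ≈ 358 kN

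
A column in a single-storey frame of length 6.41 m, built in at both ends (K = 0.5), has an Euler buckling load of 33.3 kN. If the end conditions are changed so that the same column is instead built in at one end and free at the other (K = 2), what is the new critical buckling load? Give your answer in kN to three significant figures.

P_cr ≈ 2.08 kN

P_cr ∝ 1/K², so P_cr,new = P_cr,old × (K_old/K_new)² = 33.3 × (0.5/2)²
= 33.3 × 0.06250 = 2.08 kN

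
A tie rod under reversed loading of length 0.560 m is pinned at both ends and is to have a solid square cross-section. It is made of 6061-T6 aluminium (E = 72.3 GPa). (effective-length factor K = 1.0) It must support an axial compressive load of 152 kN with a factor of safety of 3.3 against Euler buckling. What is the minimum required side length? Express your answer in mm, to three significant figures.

Required P_cr = n·P = 3.3 × 152 = 501.6 kN
L_e = K·L = 1 × 0.560 = 0.5600 m
Required I = P_cr·L_e²/(π²E) = 5.016×10^5 × 0.5600² / (π² × 7.23×10^10) = 2.204×10^-7 m⁴
I_req = 2.204×10^5 mm⁴
Solid square: I = a⁴/12  ⇒  a = (12I)^(1/4) = (12×2.204×10^5)^(1/4) = 40.3 mm

a ≈ 40.3 mm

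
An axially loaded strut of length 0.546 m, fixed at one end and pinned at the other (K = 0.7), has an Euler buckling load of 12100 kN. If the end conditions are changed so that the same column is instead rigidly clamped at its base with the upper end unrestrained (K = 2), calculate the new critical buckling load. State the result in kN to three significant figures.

P_cr ∝ 1/K², so P_cr,new = P_cr,old × (K_old/K_new)² = 12100 × (0.7/2)²
= 12100 × 0.1225 = 1480 kN

P_cr ≈ 1480 kN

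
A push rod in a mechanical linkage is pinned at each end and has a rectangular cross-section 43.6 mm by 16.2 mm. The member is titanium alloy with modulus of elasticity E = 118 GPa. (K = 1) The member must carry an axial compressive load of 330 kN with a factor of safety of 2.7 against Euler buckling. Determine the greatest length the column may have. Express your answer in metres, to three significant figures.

Buckling occurs about the weak axis: I_min = h·b³/12 with b = 16.2 mm (the shorter side).
I_min = 43.6×16.2³/12 = 1.545×10^4 mm⁴
I = 1.545×10^-8 m⁴
Required critical load P_cr = n·P = 2.7 × 330 = 891.0 kN = 8.910×10^5 N
From P_cr = π²EI/(K·L)²:  L = (1/K)·√(π²EI/P_cr) = (1/1)·√(π²×1.18×10^11×1.545×10^-8/8.910×10^5)
L = 0.142 m

L_max ≈ 0.142 m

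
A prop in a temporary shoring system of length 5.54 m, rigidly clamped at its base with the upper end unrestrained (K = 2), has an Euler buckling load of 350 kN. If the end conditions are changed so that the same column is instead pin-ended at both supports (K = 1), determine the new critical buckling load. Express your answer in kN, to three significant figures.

P_cr ∝ 1/K², so P_cr,new = P_cr,old × (K_old/K_new)² = 350 × (2/1)²
= 350 × 4.000 = 1400 kN

P_cr ≈ 1400 kN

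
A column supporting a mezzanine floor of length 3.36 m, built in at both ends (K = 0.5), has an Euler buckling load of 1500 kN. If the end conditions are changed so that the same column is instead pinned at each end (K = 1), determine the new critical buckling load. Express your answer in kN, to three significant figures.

P_cr ≈ 375 kN

P_cr ∝ 1/K², so P_cr,new = P_cr,old × (K_old/K_new)² = 1500 × (0.5/1)²
= 1500 × 0.2500 = 375 kN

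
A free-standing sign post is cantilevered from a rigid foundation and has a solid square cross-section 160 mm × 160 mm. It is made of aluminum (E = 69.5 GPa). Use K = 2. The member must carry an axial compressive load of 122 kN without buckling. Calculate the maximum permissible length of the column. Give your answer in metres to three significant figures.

L_max ≈ 8.76 m

I = a⁴/12 = 160⁴/12 = 5.461×10^7 mm⁴
I = 5.461×10^-5 m⁴
At the buckling limit P_cr = P = 1.220×10^5 N
From P_cr = π²EI/(K·L)²:  L = (1/K)·√(π²EI/P_cr) = (1/2)·√(π²×6.95×10^10×5.461×10^-5/1.220×10^5)
L = 8.76 m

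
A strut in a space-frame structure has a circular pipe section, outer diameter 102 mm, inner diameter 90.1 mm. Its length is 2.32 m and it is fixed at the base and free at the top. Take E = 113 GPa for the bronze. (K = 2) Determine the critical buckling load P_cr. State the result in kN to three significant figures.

d_o = 102 mm, d_i = 90.1 mm
I = π(d_o⁴ − d_i⁴)/64 = π(102⁴ − 90.10⁴)/64 = 2.078×10^6 mm⁴
I = 2.078×10^6 mm⁴ = 2.078×10^-6 m⁴
Effective length L_e = K·L = 2 × 2.32 = 4.640 m
P_cr = π²EI / L_e² = π² × 113×10⁹ × 2.078×10^-6 / 4.640² = 1.077×10^5 N

P_cr ≈ 108 kN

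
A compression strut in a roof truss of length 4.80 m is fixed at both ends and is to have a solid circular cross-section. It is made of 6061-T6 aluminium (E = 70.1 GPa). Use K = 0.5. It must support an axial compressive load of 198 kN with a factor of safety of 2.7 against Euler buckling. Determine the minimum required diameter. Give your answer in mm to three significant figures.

Required P_cr = n·P = 2.7 × 198 = 534.6 kN
L_e = K·L = 0.5 × 4.80 = 2.400 m
Required I = P_cr·L_e²/(π²E) = 5.346×10^5 × 2.400² / (π² × 7.01×10^10) = 4.451×10^-6 m⁴
I_req = 4.451×10^6 mm⁴
Solid circle: I = πd⁴/64  ⇒  d = (64I/π)^(1/4) = (64×4.451×10^6/π)^(1/4) = 97.6 mm

d ≈ 97.6 mm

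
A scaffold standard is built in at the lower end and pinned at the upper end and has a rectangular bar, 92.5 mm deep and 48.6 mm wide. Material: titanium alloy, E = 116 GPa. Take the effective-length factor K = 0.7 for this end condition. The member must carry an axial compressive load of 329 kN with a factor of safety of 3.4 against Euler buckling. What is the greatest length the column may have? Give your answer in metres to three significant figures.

Buckling occurs about the weak axis: I_min = h·b³/12 with b = 48.6 mm (the shorter side).
I_min = 92.5×48.6³/12 = 8.848×10^5 mm⁴
I = 8.848×10^-7 m⁴
Required critical load P_cr = n·P = 3.4 × 329 = 1119 kN = 1.119×10^6 N
From P_cr = π²EI/(K·L)²:  L = (1/K)·√(π²EI/P_cr) = (1/0.7)·√(π²×1.16×10^11×8.848×10^-7/1.119×10^6)
L = 1.36 m

L_max ≈ 1.36 m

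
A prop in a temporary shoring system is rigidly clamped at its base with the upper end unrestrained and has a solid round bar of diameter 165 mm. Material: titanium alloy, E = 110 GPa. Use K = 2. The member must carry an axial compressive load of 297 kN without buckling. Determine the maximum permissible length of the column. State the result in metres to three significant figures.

L_max ≈ 5.77 m

I = πd⁴/64 = π×165⁴/64 = 3.638×10^7 mm⁴
I = 3.638×10^-5 m⁴
At the buckling limit P_cr = P = 2.970×10^5 N
From P_cr = π²EI/(K·L)²:  L = (1/K)·√(π²EI/P_cr) = (1/2)·√(π²×1.10×10^11×3.638×10^-5/2.970×10^5)
L = 5.77 m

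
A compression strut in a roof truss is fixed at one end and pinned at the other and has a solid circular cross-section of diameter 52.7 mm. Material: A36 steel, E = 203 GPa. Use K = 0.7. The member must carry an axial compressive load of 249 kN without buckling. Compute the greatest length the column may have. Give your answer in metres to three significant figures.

L_max ≈ 2.49 m

I = πd⁴/64 = π×52.7⁴/64 = 3.786×10^5 mm⁴
I = 3.786×10^-7 m⁴
At the buckling limit P_cr = P = 2.490×10^5 N
From P_cr = π²EI/(K·L)²:  L = (1/K)·√(π²EI/P_cr) = (1/0.7)·√(π²×2.03×10^11×3.786×10^-7/2.490×10^5)
L = 2.49 m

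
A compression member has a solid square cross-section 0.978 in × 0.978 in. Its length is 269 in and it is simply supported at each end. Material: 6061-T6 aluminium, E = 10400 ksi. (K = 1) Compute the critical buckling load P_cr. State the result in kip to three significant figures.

I = a⁴/12 = 0.978⁴/12 = 7.624×10^-2 in⁴
Effective length L_e = K·L = 1 × 269 = 269.0 in
P_cr = π²EI / L_e² = π² × 10400×10³ × 7.624×10^-2 / 269.0² = 108.1 lb

P_cr ≈ 0.108 kip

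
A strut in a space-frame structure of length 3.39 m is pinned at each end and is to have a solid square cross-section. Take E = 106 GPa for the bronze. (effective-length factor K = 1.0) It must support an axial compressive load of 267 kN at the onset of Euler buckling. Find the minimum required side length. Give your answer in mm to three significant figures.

L_e = K·L = 1 × 3.39 = 3.390 m
Required I = P_cr·L_e²/(π²E) = 2.670×10^5 × 3.390² / (π² × 1.06×10^11) = 2.933×10^-6 m⁴
I_req = 2.933×10^6 mm⁴
Solid square: I = a⁴/12  ⇒  a = (12I)^(1/4) = (12×2.933×10^6)^(1/4) = 77.0 mm

a ≈ 77.0 mm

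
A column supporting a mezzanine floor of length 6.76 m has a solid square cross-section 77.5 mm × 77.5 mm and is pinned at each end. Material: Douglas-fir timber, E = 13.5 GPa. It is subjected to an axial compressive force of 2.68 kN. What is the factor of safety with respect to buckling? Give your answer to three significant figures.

n ≈ 3.27

I = a⁴/12 = 77.5⁴/12 = 3.006×10^6 mm⁴
I = 3.006×10^6 mm⁴ = 3.006×10^-6 m⁴
Effective length L_e = K·L = 1 × 6.76 = 6.760 m
P_cr = π²EI / L_e² = π² × 13.5×10⁹ × 3.006×10^-6 / 6.760² = 8.765×10^3 N
Factor of safety n = P_cr / P = 8.7653 / 2.68 = 3.27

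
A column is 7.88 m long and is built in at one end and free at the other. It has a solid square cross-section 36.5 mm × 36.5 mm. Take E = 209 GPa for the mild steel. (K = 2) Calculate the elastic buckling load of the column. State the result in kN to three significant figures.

I = a⁴/12 = 36.5⁴/12 = 1.479×10^5 mm⁴
I = 1.479×10^5 mm⁴ = 1.479×10^-7 m⁴
Effective length L_e = K·L = 2 × 7.88 = 15.76 m
P_cr = π²EI / L_e² = π² × 209×10⁹ × 1.479×10^-7 / 15.76² = 1.228×10^3 N

P_cr ≈ 1.23 kN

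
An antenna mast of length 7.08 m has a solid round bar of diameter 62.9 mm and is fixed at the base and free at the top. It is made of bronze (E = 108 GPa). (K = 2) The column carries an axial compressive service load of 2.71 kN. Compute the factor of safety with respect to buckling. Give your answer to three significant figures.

n ≈ 1.51

I = πd⁴/64 = π×62.9⁴/64 = 7.684×10^5 mm⁴
I = 7.684×10^5 mm⁴ = 7.684×10^-7 m⁴
Effective length L_e = K·L = 2 × 7.08 = 14.16 m
P_cr = π²EI / L_e² = π² × 108×10⁹ × 7.684×10^-7 / 14.16² = 4.085×10^3 N
Factor of safety n = P_cr / P = 4.0848 / 2.71 = 1.51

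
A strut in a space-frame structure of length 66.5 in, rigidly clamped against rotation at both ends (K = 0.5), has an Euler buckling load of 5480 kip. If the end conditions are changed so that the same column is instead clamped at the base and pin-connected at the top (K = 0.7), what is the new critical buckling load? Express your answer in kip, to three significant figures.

P_cr ∝ 1/K², so P_cr,new = P_cr,old × (K_old/K_new)² = 5480 × (0.5/0.7)²
= 5480 × 0.5102 = 2800 kip

P_cr ≈ 2800 kip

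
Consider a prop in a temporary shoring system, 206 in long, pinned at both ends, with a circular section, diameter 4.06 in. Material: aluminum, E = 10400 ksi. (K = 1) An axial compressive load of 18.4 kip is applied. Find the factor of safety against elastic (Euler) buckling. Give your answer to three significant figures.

n ≈ 1.75

I = πd⁴/64 = π×4.06⁴/64 = 13.34 in⁴
Effective length L_e = K·L = 1 × 206 = 206.0 in
P_cr = π²EI / L_e² = π² × 10400×10³ × 13.34 / 206.0² = 3.226×10^4 lb
Factor of safety n = P_cr / P = 32.261 / 18.4 = 1.75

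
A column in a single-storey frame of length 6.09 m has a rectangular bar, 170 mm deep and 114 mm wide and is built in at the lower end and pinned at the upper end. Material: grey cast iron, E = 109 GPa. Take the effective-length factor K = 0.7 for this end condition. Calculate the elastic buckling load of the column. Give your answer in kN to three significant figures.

P_cr ≈ 1240 kN

Buckling occurs about the weak axis: I_min = h·b³/12 with b = 114 mm (the shorter side).
I_min = 170×114³/12 = 2.099×10^7 mm⁴
I = 2.099×10^7 mm⁴ = 2.099×10^-5 m⁴
Effective length L_e = K·L = 0.7 × 6.09 = 4.263 m
P_cr = π²EI / L_e² = π² × 109×10⁹ × 2.099×10^-5 / 4.263² = 1.242×10^6 N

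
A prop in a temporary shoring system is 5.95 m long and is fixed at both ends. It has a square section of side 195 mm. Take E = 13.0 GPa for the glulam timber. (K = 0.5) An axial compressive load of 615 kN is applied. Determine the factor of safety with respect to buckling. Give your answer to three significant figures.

I = a⁴/12 = 195⁴/12 = 1.205×10^8 mm⁴
I = 1.205×10^8 mm⁴ = 1.205×10^-4 m⁴
Effective length L_e = K·L = 0.5 × 5.95 = 2.975 m
P_cr = π²EI / L_e² = π² × 13.0×10⁹ × 1.205×10^-4 / 2.975² = 1.747×10^6 N
Factor of safety n = P_cr / P = 1746.7 / 615 = 2.84

n ≈ 2.84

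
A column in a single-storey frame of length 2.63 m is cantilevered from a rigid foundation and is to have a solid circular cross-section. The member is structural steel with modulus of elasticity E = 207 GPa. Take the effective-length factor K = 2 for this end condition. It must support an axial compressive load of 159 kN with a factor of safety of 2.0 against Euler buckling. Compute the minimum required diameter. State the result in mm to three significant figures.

d ≈ 96.8 mm

Required P_cr = n·P = 2.0 × 159 = 318.0 kN
L_e = K·L = 2 × 2.63 = 5.260 m
Required I = P_cr·L_e²/(π²E) = 3.180×10^5 × 5.260² / (π² × 2.07×10^11) = 4.307×10^-6 m⁴
I_req = 4.307×10^6 mm⁴
Solid circle: I = πd⁴/64  ⇒  d = (64I/π)^(1/4) = (64×4.307×10^6/π)^(1/4) = 96.8 mm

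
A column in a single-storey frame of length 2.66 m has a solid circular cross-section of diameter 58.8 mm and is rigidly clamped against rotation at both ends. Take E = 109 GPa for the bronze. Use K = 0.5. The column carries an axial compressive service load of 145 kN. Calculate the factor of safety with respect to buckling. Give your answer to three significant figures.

I = πd⁴/64 = π×58.8⁴/64 = 5.868×10^5 mm⁴
I = 5.868×10^5 mm⁴ = 5.868×10^-7 m⁴
Effective length L_e = K·L = 0.5 × 2.66 = 1.330 m
P_cr = π²EI / L_e² = π² × 109×10⁹ × 5.868×10^-7 / 1.330² = 3.569×10^5 N
Factor of safety n = P_cr / P = 356.86 / 145 = 2.46

n ≈ 2.46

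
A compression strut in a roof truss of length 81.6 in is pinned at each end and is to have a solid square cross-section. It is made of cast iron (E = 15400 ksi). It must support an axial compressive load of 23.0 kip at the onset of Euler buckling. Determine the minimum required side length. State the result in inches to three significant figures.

L_e = K·L = 1 × 81.6 = 81.60 in
Required I = P_cr·L_e²/(π²E) = 2.300×10^4 × 81.60² / (π² × 1.54×10^7) = 1.008 in⁴
Solid square: I = a⁴/12  ⇒  a = (12I)^(1/4) = (12×1.008)^(1/4) = 1.86 in

a ≈ 1.86 in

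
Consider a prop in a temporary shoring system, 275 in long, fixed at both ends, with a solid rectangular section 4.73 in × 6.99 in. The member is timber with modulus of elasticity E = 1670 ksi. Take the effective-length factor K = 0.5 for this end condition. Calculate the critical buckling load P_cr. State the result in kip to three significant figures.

Buckling occurs about the weak axis: I_min = h·b³/12 with b = 4.73 in (the shorter side).
I_min = 6.99×4.73³/12 = 61.64 in⁴
Effective length L_e = K·L = 0.5 × 275 = 137.5 in
P_cr = π²EI / L_e² = π² × 1670×10³ × 61.64 / 137.5² = 5.374×10^4 lb

P_cr ≈ 53.7 kip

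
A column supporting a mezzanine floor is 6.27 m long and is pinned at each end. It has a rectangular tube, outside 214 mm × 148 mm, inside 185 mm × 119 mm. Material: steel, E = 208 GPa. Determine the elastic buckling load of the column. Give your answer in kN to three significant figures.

Weak-axis I_min = (h_o·b_o³ − h_i·b_i³)/12 with b_o = 148, b_i = 119.0 mm (shorter outer/inner sides).
I_min = (214×148³ − 185.0×119.0³)/12 = 3.183×10^7 mm⁴
I = 3.183×10^7 mm⁴ = 3.183×10^-5 m⁴
Effective length L_e = K·L = 1 × 6.27 = 6.270 m
P_cr = π²EI / L_e² = π² × 208×10⁹ × 3.183×10^-5 / 6.270² = 1.662×10^6 N

P_cr ≈ 1660 kN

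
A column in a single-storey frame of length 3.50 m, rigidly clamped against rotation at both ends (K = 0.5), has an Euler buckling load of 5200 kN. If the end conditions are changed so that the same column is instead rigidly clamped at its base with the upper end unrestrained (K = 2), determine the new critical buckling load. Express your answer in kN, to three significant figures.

P_cr ≈ 325 kN

P_cr ∝ 1/K², so P_cr,new = P_cr,old × (K_old/K_new)² = 5200 × (0.5/2)²
= 5200 × 0.06250 = 325 kN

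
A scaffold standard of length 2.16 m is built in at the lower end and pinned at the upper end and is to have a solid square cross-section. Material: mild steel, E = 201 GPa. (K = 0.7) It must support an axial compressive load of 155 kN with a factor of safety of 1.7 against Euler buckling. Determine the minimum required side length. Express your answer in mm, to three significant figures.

Required P_cr = n·P = 1.7 × 155 = 263.5 kN
L_e = K·L = 0.7 × 2.16 = 1.512 m
Required I = P_cr·L_e²/(π²E) = 2.635×10^5 × 1.512² / (π² × 2.01×10^11) = 3.037×10^-7 m⁴
I_req = 3.037×10^5 mm⁴
Solid square: I = a⁴/12  ⇒  a = (12I)^(1/4) = (12×3.037×10^5)^(1/4) = 43.7 mm

a ≈ 43.7 mm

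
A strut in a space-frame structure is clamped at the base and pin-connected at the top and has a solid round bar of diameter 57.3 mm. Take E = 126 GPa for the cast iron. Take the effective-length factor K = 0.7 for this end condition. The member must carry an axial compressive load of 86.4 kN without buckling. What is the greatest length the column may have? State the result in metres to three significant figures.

L_max ≈ 3.94 m

I = πd⁴/64 = π×57.3⁴/64 = 5.292×10^5 mm⁴
I = 5.292×10^-7 m⁴
At the buckling limit P_cr = P = 8.640×10^4 N
From P_cr = π²EI/(K·L)²:  L = (1/K)·√(π²EI/P_cr) = (1/0.7)·√(π²×1.26×10^11×5.292×10^-7/8.640×10^4)
L = 3.94 m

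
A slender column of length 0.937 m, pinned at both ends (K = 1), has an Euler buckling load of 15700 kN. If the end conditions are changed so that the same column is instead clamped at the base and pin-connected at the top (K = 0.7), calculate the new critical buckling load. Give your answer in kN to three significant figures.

P_cr ∝ 1/K², so P_cr,new = P_cr,old × (K_old/K_new)² = 15700 × (1/0.7)²
= 15700 × 2.041 = 32000 kN

P_cr ≈ 32000 kN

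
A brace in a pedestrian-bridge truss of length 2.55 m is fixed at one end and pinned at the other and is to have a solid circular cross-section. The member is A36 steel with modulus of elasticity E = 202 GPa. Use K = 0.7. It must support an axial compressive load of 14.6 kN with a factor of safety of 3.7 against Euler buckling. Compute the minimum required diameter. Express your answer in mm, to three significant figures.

d ≈ 36.4 mm

Required P_cr = n·P = 3.7 × 14.6 = 54.02 kN
L_e = K·L = 0.7 × 2.55 = 1.785 m
Required I = P_cr·L_e²/(π²E) = 5.402×10^4 × 1.785² / (π² × 2.02×10^11) = 8.633×10^-8 m⁴
I_req = 8.633×10^4 mm⁴
Solid circle: I = πd⁴/64  ⇒  d = (64I/π)^(1/4) = (64×8.633×10^4/π)^(1/4) = 36.4 mm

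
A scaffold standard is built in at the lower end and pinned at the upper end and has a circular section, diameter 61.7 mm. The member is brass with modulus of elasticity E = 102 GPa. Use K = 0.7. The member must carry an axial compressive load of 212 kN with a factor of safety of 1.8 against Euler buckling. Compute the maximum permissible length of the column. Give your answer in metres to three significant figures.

I = πd⁴/64 = π×61.7⁴/64 = 7.114×10^5 mm⁴
I = 7.114×10^-7 m⁴
Required critical load P_cr = n·P = 1.8 × 212 = 381.6 kN = 3.816×10^5 N
From P_cr = π²EI/(K·L)²:  L = (1/K)·√(π²EI/P_cr) = (1/0.7)·√(π²×1.02×10^11×7.114×10^-7/3.816×10^5)
L = 1.96 m

L_max ≈ 1.96 m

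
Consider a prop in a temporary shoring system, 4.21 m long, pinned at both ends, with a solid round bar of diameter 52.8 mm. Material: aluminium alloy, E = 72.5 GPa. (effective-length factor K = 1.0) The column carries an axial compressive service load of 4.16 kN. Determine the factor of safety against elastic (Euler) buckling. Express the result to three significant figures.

n ≈ 3.70

I = πd⁴/64 = π×52.8⁴/64 = 3.815×10^5 mm⁴
I = 3.815×10^5 mm⁴ = 3.815×10^-7 m⁴
Effective length L_e = K·L = 1 × 4.21 = 4.210 m
P_cr = π²EI / L_e² = π² × 72.5×10⁹ × 3.815×10^-7 / 4.210² = 1.540×10^4 N
Factor of safety n = P_cr / P = 15.402 / 4.16 = 3.70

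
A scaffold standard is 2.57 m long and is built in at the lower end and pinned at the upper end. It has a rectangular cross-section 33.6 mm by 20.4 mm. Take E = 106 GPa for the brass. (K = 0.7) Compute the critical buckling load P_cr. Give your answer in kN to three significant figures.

P_cr ≈ 7.68 kN

Buckling occurs about the weak axis: I_min = h·b³/12 with b = 20.4 mm (the shorter side).
I_min = 33.6×20.4³/12 = 2.377×10^4 mm⁴
I = 2.377×10^4 mm⁴ = 2.377×10^-8 m⁴
Effective length L_e = K·L = 0.7 × 2.57 = 1.799 m
P_cr = π²EI / L_e² = π² × 106×10⁹ × 2.377×10^-8 / 1.799² = 7.684×10^3 N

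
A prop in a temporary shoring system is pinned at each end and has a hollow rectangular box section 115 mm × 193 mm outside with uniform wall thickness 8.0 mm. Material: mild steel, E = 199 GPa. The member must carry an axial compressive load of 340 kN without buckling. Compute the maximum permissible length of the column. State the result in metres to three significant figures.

Inner dimensions: h_i = 193 − 2×8.0 = 177.0 mm, b_i = 115 − 2×8.0 = 99.00 mm
Weak-axis I_min = (h_o·b_o³ − h_i·b_i³)/12 with b_o = 115, b_i = 99.00 mm (shorter outer/inner sides).
I_min = (193×115³ − 177.0×99.00³)/12 = 1.015×10^7 mm⁴
I = 1.015×10^-5 m⁴
At the buckling limit P_cr = P = 3.400×10^5 N
From P_cr = π²EI/(K·L)²:  L = (1/K)·√(π²EI/P_cr) = (1/1)·√(π²×1.99×10^11×1.015×10^-5/3.400×10^5)
L = 7.66 m

L_max ≈ 7.66 m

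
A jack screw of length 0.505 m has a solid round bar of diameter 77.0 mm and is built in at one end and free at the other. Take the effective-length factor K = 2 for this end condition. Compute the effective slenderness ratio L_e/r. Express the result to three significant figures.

λ ≈ 52.5

I = πd⁴/64 = π×77.0⁴/64 = 1.726×10^6 mm⁴
A = 4.657×10^3 mm²;  r_min = √(I/A) = √(1.726×10^6/4.657×10^3) = 19.25 mm
L_e = K·L = 2 × 0.505 m = 1.010 m = 1010.0 mm
λ = L_e / r_min = 1010.0 / 19.25 = 52.5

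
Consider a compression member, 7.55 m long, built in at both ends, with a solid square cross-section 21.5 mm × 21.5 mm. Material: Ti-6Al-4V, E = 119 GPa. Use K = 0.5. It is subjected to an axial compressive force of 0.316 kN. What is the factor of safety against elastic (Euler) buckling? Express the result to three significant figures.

I = a⁴/12 = 21.5⁴/12 = 1.781×10^4 mm⁴
I = 1.781×10^4 mm⁴ = 1.781×10^-8 m⁴
Effective length L_e = K·L = 0.5 × 7.55 = 3.775 m
P_cr = π²EI / L_e² = π² × 119×10⁹ × 1.781×10^-8 / 3.775² = 1.468×10^3 N
Factor of safety n = P_cr / P = 1.4675 / 0.316 = 4.64

n ≈ 4.64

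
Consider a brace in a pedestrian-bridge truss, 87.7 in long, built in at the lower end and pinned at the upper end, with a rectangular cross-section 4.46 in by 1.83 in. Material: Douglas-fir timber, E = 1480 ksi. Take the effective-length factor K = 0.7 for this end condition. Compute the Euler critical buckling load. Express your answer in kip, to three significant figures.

P_cr ≈ 8.83 kip

Buckling occurs about the weak axis: I_min = h·b³/12 with b = 1.83 in (the shorter side).
I_min = 4.46×1.83³/12 = 2.278 in⁴
Effective length L_e = K·L = 0.7 × 87.7 = 61.39 in
P_cr = π²EI / L_e² = π² × 1480×10³ × 2.278 / 61.39² = 8.828×10^3 lb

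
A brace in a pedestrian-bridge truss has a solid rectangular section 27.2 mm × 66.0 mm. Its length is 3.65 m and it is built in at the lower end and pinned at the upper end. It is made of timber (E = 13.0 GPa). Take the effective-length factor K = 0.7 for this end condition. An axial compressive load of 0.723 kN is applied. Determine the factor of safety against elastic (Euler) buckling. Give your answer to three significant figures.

n ≈ 3.01

Buckling occurs about the weak axis: I_min = h·b³/12 with b = 27.2 mm (the shorter side).
I_min = 66.0×27.2³/12 = 1.107×10^5 mm⁴
I = 1.107×10^5 mm⁴ = 1.107×10^-7 m⁴
Effective length L_e = K·L = 0.7 × 3.65 = 2.555 m
P_cr = π²EI / L_e² = π² × 13.0×10⁹ × 1.107×10^-7 / 2.555² = 2.175×10^3 N
Factor of safety n = P_cr / P = 2.1754 / 0.723 = 3.01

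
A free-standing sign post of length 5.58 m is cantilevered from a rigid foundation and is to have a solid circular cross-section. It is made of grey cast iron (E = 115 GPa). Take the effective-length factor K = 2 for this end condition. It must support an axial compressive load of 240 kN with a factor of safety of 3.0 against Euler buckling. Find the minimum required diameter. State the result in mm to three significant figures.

d ≈ 200 mm

Required P_cr = n·P = 3.0 × 240 = 720.0 kN
L_e = K·L = 2 × 5.58 = 11.16 m
Required I = P_cr·L_e²/(π²E) = 7.200×10^5 × 11.16² / (π² × 1.15×10^11) = 7.901×10^-5 m⁴
I_req = 7.901×10^7 mm⁴
Solid circle: I = πd⁴/64  ⇒  d = (64I/π)^(1/4) = (64×7.901×10^7/π)^(1/4) = 200 mm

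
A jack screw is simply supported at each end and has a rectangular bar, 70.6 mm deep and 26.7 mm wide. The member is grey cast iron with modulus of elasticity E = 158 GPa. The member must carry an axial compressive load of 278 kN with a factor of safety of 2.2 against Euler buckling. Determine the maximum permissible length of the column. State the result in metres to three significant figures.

L_max ≈ 0.534 m

Buckling occurs about the weak axis: I_min = h·b³/12 with b = 26.7 mm (the shorter side).
I_min = 70.6×26.7³/12 = 1.120×10^5 mm⁴
I = 1.120×10^-7 m⁴
Required critical load P_cr = n·P = 2.2 × 278 = 611.6 kN = 6.116×10^5 N
From P_cr = π²EI/(K·L)²:  L = (1/K)·√(π²EI/P_cr) = (1/1)·√(π²×1.58×10^11×1.120×10^-7/6.116×10^5)
L = 0.534 m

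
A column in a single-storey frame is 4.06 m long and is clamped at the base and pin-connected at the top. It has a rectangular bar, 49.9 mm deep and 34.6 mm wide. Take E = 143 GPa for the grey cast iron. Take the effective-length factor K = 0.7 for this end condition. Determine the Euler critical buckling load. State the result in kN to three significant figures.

P_cr ≈ 30.1 kN

Buckling occurs about the weak axis: I_min = h·b³/12 with b = 34.6 mm (the shorter side).
I_min = 49.9×34.6³/12 = 1.722×10^5 mm⁴
I = 1.722×10^5 mm⁴ = 1.722×10^-7 m⁴
Effective length L_e = K·L = 0.7 × 4.06 = 2.842 m
P_cr = π²EI / L_e² = π² × 143×10⁹ × 1.722×10^-7 / 2.842² = 3.010×10^4 N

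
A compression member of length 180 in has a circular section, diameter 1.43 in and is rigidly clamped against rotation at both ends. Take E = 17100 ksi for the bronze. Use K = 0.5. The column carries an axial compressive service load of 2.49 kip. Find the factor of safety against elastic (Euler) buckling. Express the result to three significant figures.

n ≈ 1.72

I = πd⁴/64 = π×1.43⁴/64 = 0.2053 in⁴
Effective length L_e = K·L = 0.5 × 180 = 90.00 in
P_cr = π²EI / L_e² = π² × 17100×10³ × 0.2053 / 90.00² = 4.277×10^3 lb
Factor of safety n = P_cr / P = 4.2769 / 2.49 = 1.72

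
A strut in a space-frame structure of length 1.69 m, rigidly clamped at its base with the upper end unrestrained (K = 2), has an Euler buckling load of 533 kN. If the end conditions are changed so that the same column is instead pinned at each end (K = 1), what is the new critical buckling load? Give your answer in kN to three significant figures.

P_cr ∝ 1/K², so P_cr,new = P_cr,old × (K_old/K_new)² = 533 × (2/1)²
= 533 × 4.000 = 2130 kN

P_cr ≈ 2130 kN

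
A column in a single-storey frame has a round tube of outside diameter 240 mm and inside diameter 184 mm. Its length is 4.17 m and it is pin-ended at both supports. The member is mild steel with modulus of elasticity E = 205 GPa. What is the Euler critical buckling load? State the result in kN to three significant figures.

d_o = 240 mm, d_i = 184 mm
I = π(d_o⁴ − d_i⁴)/64 = π(240⁴ − 184.0⁴)/64 = 1.066×10^8 mm⁴
I = 1.066×10^8 mm⁴ = 1.066×10^-4 m⁴
Effective length L_e = K·L = 1 × 4.17 = 4.170 m
P_cr = π²EI / L_e² = π² × 205×10⁹ × 1.066×10^-4 / 4.170² = 1.240×10^7 N

P_cr ≈ 12400 kN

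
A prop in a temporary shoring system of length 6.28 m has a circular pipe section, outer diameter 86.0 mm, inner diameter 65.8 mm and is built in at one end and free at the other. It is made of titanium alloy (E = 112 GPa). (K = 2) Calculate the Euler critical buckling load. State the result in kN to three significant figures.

P_cr ≈ 12.4 kN

d_o = 86.0 mm, d_i = 65.8 mm
I = π(d_o⁴ − d_i⁴)/64 = π(86.0⁴ − 65.80⁴)/64 = 1.765×10^6 mm⁴
I = 1.765×10^6 mm⁴ = 1.765×10^-6 m⁴
Effective length L_e = K·L = 2 × 6.28 = 12.56 m
P_cr = π²EI / L_e² = π² × 112×10⁹ × 1.765×10^-6 / 12.56² = 1.237×10^4 N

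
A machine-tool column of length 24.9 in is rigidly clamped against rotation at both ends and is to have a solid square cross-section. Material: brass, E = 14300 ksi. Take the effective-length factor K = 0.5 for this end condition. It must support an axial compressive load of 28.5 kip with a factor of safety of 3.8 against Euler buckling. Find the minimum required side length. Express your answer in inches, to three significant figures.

Required P_cr = n·P = 3.8 × 28.5 = 108.3 kip
L_e = K·L = 0.5 × 24.9 = 12.45 in
Required I = P_cr·L_e²/(π²E) = 1.083×10^5 × 12.45² / (π² × 1.43×10^7) = 0.1189 in⁴
Solid square: I = a⁴/12  ⇒  a = (12I)^(1/4) = (12×0.1189)^(1/4) = 1.09 in

a ≈ 1.09 in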